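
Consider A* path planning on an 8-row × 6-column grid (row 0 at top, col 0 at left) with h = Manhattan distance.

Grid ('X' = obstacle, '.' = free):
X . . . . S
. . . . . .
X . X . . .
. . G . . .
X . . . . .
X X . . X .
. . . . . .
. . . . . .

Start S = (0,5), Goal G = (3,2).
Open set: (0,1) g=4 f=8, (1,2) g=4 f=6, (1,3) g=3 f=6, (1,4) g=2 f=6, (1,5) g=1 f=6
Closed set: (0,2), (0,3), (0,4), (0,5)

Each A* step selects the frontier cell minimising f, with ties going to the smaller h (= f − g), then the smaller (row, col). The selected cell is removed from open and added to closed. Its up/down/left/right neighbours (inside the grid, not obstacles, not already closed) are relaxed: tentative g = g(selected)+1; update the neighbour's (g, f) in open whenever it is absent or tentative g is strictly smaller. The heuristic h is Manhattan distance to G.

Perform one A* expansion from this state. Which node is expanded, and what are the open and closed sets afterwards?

step 1: expand (1,2) (f=6, h=2) → closed; open now [(0,1) g=4 f=8, (1,1) g=5 f=8, (1,3) g=3 f=6, (1,4) g=2 f=6, (1,5) g=1 f=6]

expanded=(1,2); open=[(0,1) g=4 f=8, (1,1) g=5 f=8, (1,3) g=3 f=6, (1,4) g=2 f=6, (1,5) g=1 f=6]; closed=[(0,2), (0,3), (0,4), (0,5), (1,2)]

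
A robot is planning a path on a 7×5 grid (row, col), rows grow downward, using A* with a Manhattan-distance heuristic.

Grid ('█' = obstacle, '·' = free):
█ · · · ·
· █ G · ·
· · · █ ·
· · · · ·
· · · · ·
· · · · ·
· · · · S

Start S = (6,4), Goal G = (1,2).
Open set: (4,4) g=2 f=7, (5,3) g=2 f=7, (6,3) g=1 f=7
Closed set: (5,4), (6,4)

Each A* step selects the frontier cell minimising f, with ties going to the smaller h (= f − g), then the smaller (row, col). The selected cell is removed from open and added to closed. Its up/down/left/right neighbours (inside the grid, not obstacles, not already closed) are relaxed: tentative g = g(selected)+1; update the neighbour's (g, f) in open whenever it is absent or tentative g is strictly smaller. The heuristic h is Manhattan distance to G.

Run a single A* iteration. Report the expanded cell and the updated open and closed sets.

expanded=(4,4); open=[(3,4) g=3 f=7, (4,3) g=3 f=7, (5,3) g=2 f=7, (6,3) g=1 f=7]; closed=[(4,4), (5,4), (6,4)]

step 1: expand (4,4) (f=7, h=5) → closed; open now [(3,4) g=3 f=7, (4,3) g=3 f=7, (5,3) g=2 f=7, (6,3) g=1 f=7]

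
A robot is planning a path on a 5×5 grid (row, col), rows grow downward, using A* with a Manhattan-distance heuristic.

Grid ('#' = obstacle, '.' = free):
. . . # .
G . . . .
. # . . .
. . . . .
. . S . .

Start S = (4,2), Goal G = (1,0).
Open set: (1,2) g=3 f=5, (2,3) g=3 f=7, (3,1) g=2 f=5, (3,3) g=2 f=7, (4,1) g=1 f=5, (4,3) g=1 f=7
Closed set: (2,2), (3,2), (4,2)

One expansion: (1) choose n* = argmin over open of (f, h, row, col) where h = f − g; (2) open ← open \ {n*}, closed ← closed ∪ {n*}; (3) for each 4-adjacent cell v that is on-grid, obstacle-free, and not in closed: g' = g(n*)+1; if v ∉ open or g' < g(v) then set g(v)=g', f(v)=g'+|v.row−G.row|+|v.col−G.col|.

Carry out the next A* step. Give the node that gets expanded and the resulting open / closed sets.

expanded=(1,2); open=[(0,2) g=4 f=7, (1,1) g=4 f=5, (1,3) g=4 f=7, (2,3) g=3 f=7, (3,1) g=2 f=5, (3,3) g=2 f=7, (4,1) g=1 f=5, (4,3) g=1 f=7]; closed=[(1,2), (2,2), (3,2), (4,2)]

step 1: expand (1,2) (f=5, h=2) → closed; open now [(0,2) g=4 f=7, (1,1) g=4 f=5, (1,3) g=4 f=7, (2,3) g=3 f=7, (3,1) g=2 f=5, (3,3) g=2 f=7, (4,1) g=1 f=5, (4,3) g=1 f=7]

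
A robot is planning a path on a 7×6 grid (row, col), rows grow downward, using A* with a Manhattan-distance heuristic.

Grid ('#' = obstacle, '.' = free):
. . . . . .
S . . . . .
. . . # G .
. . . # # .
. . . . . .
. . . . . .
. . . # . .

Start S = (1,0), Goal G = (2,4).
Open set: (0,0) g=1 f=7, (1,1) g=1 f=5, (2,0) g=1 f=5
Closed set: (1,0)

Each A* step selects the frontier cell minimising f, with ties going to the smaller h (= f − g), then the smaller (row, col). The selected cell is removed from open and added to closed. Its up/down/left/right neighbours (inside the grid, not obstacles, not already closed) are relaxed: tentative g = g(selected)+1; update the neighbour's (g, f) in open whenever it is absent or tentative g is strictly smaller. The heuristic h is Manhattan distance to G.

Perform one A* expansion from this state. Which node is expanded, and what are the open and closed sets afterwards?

step 1: expand (1,1) (f=5, h=4) → closed; open now [(0,0) g=1 f=7, (0,1) g=2 f=7, (1,2) g=2 f=5, (2,0) g=1 f=5, (2,1) g=2 f=5]

expanded=(1,1); open=[(0,0) g=1 f=7, (0,1) g=2 f=7, (1,2) g=2 f=5, (2,0) g=1 f=5, (2,1) g=2 f=5]; closed=[(1,0), (1,1)]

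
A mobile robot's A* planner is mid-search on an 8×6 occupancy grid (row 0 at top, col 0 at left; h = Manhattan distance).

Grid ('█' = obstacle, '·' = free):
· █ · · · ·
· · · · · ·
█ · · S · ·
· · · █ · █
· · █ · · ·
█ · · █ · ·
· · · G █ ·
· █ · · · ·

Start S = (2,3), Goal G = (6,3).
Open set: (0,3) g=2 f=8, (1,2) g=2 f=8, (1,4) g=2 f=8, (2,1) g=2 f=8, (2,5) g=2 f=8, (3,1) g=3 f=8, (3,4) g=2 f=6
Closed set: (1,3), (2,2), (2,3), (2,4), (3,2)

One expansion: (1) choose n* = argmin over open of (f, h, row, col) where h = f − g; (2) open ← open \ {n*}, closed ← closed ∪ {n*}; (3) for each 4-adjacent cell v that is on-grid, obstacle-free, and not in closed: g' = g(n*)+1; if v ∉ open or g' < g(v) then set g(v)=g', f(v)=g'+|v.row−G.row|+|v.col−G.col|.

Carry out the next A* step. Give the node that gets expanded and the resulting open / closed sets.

step 1: expand (3,4) (f=6, h=4) → closed; open now [(0,3) g=2 f=8, (1,2) g=2 f=8, (1,4) g=2 f=8, (2,1) g=2 f=8, (2,5) g=2 f=8, (3,1) g=3 f=8, (4,4) g=3 f=6]

expanded=(3,4); open=[(0,3) g=2 f=8, (1,2) g=2 f=8, (1,4) g=2 f=8, (2,1) g=2 f=8, (2,5) g=2 f=8, (3,1) g=3 f=8, (4,4) g=3 f=6]; closed=[(1,3), (2,2), (2,3), (2,4), (3,2), (3,4)]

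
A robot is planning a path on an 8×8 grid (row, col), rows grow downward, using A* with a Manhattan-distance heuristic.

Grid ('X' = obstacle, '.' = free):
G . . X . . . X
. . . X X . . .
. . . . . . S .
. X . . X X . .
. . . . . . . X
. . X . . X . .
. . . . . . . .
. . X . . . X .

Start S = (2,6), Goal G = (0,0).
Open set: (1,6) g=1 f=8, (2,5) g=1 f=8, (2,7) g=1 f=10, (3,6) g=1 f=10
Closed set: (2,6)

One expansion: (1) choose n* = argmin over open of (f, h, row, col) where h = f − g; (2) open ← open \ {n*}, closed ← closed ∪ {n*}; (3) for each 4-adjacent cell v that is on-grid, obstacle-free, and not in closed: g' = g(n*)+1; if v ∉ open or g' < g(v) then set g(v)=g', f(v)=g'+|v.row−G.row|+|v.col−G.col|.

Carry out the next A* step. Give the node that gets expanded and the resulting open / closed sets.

step 1: expand (1,6) (f=8, h=7) → closed; open now [(0,6) g=2 f=8, (1,5) g=2 f=8, (1,7) g=2 f=10, (2,5) g=1 f=8, (2,7) g=1 f=10, (3,6) g=1 f=10]

expanded=(1,6); open=[(0,6) g=2 f=8, (1,5) g=2 f=8, (1,7) g=2 f=10, (2,5) g=1 f=8, (2,7) g=1 f=10, (3,6) g=1 f=10]; closed=[(1,6), (2,6)]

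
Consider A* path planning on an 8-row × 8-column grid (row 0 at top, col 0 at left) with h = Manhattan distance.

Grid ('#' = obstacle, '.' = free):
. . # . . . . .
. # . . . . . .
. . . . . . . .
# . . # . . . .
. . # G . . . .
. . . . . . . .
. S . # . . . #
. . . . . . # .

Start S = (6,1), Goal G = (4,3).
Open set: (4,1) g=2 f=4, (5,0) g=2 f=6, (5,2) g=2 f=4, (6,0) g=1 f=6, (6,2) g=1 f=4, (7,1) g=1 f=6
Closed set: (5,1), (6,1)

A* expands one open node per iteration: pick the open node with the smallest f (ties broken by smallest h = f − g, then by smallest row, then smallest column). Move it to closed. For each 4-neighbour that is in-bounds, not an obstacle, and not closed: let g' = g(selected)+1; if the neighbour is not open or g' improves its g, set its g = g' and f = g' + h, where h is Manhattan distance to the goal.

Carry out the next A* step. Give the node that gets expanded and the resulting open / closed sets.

step 1: expand (4,1) (f=4, h=2) → closed; open now [(3,1) g=3 f=6, (4,0) g=3 f=6, (5,0) g=2 f=6, (5,2) g=2 f=4, (6,0) g=1 f=6, (6,2) g=1 f=4, (7,1) g=1 f=6]

expanded=(4,1); open=[(3,1) g=3 f=6, (4,0) g=3 f=6, (5,0) g=2 f=6, (5,2) g=2 f=4, (6,0) g=1 f=6, (6,2) g=1 f=4, (7,1) g=1 f=6]; closed=[(4,1), (5,1), (6,1)]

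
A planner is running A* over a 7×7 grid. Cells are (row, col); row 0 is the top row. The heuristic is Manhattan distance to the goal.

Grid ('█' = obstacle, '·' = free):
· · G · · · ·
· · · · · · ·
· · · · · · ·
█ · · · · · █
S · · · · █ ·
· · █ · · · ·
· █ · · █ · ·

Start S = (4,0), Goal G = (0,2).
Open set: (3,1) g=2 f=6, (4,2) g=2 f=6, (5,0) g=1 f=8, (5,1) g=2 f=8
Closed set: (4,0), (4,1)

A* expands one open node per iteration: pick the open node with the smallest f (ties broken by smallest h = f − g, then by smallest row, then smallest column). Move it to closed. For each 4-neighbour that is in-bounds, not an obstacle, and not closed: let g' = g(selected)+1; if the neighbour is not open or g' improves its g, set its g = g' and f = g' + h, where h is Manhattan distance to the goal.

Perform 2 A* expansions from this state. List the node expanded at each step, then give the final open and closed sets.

step 1: expand (3,1) (f=6, h=4) → closed; open now [(2,1) g=3 f=6, (3,2) g=3 f=6, (4,2) g=2 f=6, (5,0) g=1 f=8, (5,1) g=2 f=8]
step 2: expand (2,1) (f=6, h=3) → closed; open now [(1,1) g=4 f=6, (2,0) g=4 f=8, (2,2) g=4 f=6, (3,2) g=3 f=6, (4,2) g=2 f=6, (5,0) g=1 f=8, (5,1) g=2 f=8]

order=[(3,1) → (2,1)]; open=[(1,1) g=4 f=6, (2,0) g=4 f=8, (2,2) g=4 f=6, (3,2) g=3 f=6, (4,2) g=2 f=6, (5,0) g=1 f=8, (5,1) g=2 f=8]; closed=[(2,1), (3,1), (4,0), (4,1)]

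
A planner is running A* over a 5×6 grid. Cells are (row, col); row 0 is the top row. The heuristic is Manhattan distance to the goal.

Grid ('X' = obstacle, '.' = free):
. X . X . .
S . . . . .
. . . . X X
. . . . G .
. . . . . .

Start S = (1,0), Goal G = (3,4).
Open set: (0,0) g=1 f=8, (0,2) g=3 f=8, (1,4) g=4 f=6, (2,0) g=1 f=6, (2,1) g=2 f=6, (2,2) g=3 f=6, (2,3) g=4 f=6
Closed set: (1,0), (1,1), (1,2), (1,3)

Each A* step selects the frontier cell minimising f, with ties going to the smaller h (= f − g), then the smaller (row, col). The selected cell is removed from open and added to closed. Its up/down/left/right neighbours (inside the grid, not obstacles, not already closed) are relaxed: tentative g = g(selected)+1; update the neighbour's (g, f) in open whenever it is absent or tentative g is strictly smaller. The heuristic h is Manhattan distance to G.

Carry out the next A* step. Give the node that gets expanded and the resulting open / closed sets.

step 1: expand (1,4) (f=6, h=2) → closed; open now [(0,0) g=1 f=8, (0,2) g=3 f=8, (0,4) g=5 f=8, (1,5) g=5 f=8, (2,0) g=1 f=6, (2,1) g=2 f=6, (2,2) g=3 f=6, (2,3) g=4 f=6]

expanded=(1,4); open=[(0,0) g=1 f=8, (0,2) g=3 f=8, (0,4) g=5 f=8, (1,5) g=5 f=8, (2,0) g=1 f=6, (2,1) g=2 f=6, (2,2) g=3 f=6, (2,3) g=4 f=6]; closed=[(1,0), (1,1), (1,2), (1,3), (1,4)]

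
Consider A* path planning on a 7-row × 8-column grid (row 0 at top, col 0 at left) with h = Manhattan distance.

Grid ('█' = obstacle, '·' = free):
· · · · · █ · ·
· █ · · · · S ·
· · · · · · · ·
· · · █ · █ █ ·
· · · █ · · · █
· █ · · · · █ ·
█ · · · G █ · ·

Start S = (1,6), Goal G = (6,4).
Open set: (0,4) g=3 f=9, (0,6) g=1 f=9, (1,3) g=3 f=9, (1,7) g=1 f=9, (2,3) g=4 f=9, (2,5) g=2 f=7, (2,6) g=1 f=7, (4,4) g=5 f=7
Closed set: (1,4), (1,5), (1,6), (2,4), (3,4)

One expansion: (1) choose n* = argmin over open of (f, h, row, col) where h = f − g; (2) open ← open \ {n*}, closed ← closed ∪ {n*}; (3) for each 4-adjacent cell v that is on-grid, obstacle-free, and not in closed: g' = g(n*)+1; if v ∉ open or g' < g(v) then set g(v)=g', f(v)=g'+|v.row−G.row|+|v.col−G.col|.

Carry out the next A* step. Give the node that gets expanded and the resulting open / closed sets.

step 1: expand (4,4) (f=7, h=2) → closed; open now [(0,4) g=3 f=9, (0,6) g=1 f=9, (1,3) g=3 f=9, (1,7) g=1 f=9, (2,3) g=4 f=9, (2,5) g=2 f=7, (2,6) g=1 f=7, (4,5) g=6 f=9, (5,4) g=6 f=7]

expanded=(4,4); open=[(0,4) g=3 f=9, (0,6) g=1 f=9, (1,3) g=3 f=9, (1,7) g=1 f=9, (2,3) g=4 f=9, (2,5) g=2 f=7, (2,6) g=1 f=7, (4,5) g=6 f=9, (5,4) g=6 f=7]; closed=[(1,4), (1,5), (1,6), (2,4), (3,4), (4,4)]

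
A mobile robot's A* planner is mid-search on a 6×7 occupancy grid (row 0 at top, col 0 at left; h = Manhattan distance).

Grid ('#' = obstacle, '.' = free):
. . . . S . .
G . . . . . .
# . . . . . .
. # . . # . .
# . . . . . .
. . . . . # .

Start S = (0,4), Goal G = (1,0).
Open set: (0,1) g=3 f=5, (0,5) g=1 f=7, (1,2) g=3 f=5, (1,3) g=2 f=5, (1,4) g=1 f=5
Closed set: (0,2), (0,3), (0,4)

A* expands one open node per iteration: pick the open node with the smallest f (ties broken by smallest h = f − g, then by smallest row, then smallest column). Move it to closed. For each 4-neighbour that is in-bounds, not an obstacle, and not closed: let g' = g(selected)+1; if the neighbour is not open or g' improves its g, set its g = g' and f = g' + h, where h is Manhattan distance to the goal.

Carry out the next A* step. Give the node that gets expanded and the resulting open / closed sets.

expanded=(0,1); open=[(0,0) g=4 f=5, (0,5) g=1 f=7, (1,1) g=4 f=5, (1,2) g=3 f=5, (1,3) g=2 f=5, (1,4) g=1 f=5]; closed=[(0,1), (0,2), (0,3), (0,4)]

step 1: expand (0,1) (f=5, h=2) → closed; open now [(0,0) g=4 f=5, (0,5) g=1 f=7, (1,1) g=4 f=5, (1,2) g=3 f=5, (1,3) g=2 f=5, (1,4) g=1 f=5]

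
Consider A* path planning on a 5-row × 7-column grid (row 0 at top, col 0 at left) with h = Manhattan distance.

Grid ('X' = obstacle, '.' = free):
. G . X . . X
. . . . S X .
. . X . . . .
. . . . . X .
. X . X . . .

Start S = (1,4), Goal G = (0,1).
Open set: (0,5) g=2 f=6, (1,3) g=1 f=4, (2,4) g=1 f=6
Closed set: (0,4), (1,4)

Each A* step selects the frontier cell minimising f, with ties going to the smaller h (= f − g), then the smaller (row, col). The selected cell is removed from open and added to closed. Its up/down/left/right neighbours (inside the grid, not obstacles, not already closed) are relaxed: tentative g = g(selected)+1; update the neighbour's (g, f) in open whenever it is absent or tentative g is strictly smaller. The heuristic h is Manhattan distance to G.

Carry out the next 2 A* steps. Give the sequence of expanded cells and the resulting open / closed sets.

order=[(1,3) → (1,2)]; open=[(0,2) g=3 f=4, (0,5) g=2 f=6, (1,1) g=3 f=4, (2,3) g=2 f=6, (2,4) g=1 f=6]; closed=[(0,4), (1,2), (1,3), (1,4)]

step 1: expand (1,3) (f=4, h=3) → closed; open now [(0,5) g=2 f=6, (1,2) g=2 f=4, (2,3) g=2 f=6, (2,4) g=1 f=6]
step 2: expand (1,2) (f=4, h=2) → closed; open now [(0,2) g=3 f=4, (0,5) g=2 f=6, (1,1) g=3 f=4, (2,3) g=2 f=6, (2,4) g=1 f=6]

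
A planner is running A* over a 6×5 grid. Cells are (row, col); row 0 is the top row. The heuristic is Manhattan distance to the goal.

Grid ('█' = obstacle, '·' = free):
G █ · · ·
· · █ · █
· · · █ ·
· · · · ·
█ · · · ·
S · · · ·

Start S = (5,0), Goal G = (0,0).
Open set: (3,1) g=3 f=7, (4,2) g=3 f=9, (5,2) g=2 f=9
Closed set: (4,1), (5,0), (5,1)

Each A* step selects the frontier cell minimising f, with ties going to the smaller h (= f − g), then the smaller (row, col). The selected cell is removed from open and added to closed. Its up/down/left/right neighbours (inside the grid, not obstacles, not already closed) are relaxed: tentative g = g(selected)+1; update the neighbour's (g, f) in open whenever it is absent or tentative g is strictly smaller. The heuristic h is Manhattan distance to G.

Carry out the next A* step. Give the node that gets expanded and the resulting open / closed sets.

step 1: expand (3,1) (f=7, h=4) → closed; open now [(2,1) g=4 f=7, (3,0) g=4 f=7, (3,2) g=4 f=9, (4,2) g=3 f=9, (5,2) g=2 f=9]

expanded=(3,1); open=[(2,1) g=4 f=7, (3,0) g=4 f=7, (3,2) g=4 f=9, (4,2) g=3 f=9, (5,2) g=2 f=9]; closed=[(3,1), (4,1), (5,0), (5,1)]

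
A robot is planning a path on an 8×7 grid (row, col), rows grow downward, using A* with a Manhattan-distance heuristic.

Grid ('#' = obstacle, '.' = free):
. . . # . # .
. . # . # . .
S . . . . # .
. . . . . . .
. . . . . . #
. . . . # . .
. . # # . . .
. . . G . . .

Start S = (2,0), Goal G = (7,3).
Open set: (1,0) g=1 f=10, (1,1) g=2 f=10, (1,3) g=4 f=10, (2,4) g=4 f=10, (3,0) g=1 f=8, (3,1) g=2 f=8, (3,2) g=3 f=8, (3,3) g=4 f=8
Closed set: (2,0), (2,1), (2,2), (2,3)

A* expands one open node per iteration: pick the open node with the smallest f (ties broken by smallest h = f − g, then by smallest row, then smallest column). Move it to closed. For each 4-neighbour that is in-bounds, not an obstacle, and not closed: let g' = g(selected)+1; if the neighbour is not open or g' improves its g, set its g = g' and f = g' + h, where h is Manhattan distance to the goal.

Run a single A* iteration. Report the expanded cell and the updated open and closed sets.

expanded=(3,3); open=[(1,0) g=1 f=10, (1,1) g=2 f=10, (1,3) g=4 f=10, (2,4) g=4 f=10, (3,0) g=1 f=8, (3,1) g=2 f=8, (3,2) g=3 f=8, (3,4) g=5 f=10, (4,3) g=5 f=8]; closed=[(2,0), (2,1), (2,2), (2,3), (3,3)]

step 1: expand (3,3) (f=8, h=4) → closed; open now [(1,0) g=1 f=10, (1,1) g=2 f=10, (1,3) g=4 f=10, (2,4) g=4 f=10, (3,0) g=1 f=8, (3,1) g=2 f=8, (3,2) g=3 f=8, (3,4) g=5 f=10, (4,3) g=5 f=8]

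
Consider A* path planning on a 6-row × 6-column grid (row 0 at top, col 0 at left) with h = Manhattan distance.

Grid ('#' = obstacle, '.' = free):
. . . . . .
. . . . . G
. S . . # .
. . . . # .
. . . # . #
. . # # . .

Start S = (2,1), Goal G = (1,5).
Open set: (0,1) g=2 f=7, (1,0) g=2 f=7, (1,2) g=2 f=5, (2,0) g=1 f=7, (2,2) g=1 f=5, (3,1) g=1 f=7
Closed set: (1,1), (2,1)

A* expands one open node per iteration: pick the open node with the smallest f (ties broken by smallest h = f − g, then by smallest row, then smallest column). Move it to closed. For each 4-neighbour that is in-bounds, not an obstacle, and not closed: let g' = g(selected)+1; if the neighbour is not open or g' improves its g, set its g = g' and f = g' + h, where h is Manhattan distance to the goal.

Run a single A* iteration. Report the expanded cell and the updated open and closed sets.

step 1: expand (1,2) (f=5, h=3) → closed; open now [(0,1) g=2 f=7, (0,2) g=3 f=7, (1,0) g=2 f=7, (1,3) g=3 f=5, (2,0) g=1 f=7, (2,2) g=1 f=5, (3,1) g=1 f=7]

expanded=(1,2); open=[(0,1) g=2 f=7, (0,2) g=3 f=7, (1,0) g=2 f=7, (1,3) g=3 f=5, (2,0) g=1 f=7, (2,2) g=1 f=5, (3,1) g=1 f=7]; closed=[(1,1), (1,2), (2,1)]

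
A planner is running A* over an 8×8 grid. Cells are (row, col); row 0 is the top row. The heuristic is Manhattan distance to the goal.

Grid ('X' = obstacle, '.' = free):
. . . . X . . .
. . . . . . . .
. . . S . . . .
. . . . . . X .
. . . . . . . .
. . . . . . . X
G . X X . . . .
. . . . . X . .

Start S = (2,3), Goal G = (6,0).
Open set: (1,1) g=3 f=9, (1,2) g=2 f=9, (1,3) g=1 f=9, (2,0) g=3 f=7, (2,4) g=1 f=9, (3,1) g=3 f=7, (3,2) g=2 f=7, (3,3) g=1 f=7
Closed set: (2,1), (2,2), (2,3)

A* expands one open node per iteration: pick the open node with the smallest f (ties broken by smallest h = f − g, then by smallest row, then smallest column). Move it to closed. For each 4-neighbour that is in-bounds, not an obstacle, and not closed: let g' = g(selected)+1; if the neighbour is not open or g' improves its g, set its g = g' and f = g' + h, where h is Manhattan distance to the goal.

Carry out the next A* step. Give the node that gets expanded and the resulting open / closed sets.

expanded=(2,0); open=[(1,0) g=4 f=9, (1,1) g=3 f=9, (1,2) g=2 f=9, (1,3) g=1 f=9, (2,4) g=1 f=9, (3,0) g=4 f=7, (3,1) g=3 f=7, (3,2) g=2 f=7, (3,3) g=1 f=7]; closed=[(2,0), (2,1), (2,2), (2,3)]

step 1: expand (2,0) (f=7, h=4) → closed; open now [(1,0) g=4 f=9, (1,1) g=3 f=9, (1,2) g=2 f=9, (1,3) g=1 f=9, (2,4) g=1 f=9, (3,0) g=4 f=7, (3,1) g=3 f=7, (3,2) g=2 f=7, (3,3) g=1 f=7]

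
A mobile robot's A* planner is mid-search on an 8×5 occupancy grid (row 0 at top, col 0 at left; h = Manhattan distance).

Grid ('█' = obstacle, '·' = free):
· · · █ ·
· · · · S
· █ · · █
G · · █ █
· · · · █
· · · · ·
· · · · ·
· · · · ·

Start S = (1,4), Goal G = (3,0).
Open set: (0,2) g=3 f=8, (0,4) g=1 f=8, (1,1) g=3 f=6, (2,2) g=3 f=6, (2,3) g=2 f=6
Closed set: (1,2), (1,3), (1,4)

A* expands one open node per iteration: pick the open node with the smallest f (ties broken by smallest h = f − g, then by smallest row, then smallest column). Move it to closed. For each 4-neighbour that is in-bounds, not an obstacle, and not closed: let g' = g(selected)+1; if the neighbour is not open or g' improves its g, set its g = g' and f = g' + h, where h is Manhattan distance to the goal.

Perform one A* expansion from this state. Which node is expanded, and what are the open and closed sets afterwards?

step 1: expand (1,1) (f=6, h=3) → closed; open now [(0,1) g=4 f=8, (0,2) g=3 f=8, (0,4) g=1 f=8, (1,0) g=4 f=6, (2,2) g=3 f=6, (2,3) g=2 f=6]

expanded=(1,1); open=[(0,1) g=4 f=8, (0,2) g=3 f=8, (0,4) g=1 f=8, (1,0) g=4 f=6, (2,2) g=3 f=6, (2,3) g=2 f=6]; closed=[(1,1), (1,2), (1,3), (1,4)]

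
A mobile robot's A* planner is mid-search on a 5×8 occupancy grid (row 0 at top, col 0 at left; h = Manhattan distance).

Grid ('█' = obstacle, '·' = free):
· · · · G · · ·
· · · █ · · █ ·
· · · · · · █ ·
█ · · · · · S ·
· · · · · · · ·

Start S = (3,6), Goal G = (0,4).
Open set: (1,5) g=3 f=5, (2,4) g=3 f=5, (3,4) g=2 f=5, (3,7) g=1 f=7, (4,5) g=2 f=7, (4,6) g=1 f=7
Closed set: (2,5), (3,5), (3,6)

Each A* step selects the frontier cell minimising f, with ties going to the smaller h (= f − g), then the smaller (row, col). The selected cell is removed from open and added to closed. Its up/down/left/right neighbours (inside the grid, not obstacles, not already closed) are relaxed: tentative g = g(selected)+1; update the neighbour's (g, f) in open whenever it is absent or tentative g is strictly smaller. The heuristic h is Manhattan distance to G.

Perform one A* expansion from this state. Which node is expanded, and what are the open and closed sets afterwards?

expanded=(1,5); open=[(0,5) g=4 f=5, (1,4) g=4 f=5, (2,4) g=3 f=5, (3,4) g=2 f=5, (3,7) g=1 f=7, (4,5) g=2 f=7, (4,6) g=1 f=7]; closed=[(1,5), (2,5), (3,5), (3,6)]

step 1: expand (1,5) (f=5, h=2) → closed; open now [(0,5) g=4 f=5, (1,4) g=4 f=5, (2,4) g=3 f=5, (3,4) g=2 f=5, (3,7) g=1 f=7, (4,5) g=2 f=7, (4,6) g=1 f=7]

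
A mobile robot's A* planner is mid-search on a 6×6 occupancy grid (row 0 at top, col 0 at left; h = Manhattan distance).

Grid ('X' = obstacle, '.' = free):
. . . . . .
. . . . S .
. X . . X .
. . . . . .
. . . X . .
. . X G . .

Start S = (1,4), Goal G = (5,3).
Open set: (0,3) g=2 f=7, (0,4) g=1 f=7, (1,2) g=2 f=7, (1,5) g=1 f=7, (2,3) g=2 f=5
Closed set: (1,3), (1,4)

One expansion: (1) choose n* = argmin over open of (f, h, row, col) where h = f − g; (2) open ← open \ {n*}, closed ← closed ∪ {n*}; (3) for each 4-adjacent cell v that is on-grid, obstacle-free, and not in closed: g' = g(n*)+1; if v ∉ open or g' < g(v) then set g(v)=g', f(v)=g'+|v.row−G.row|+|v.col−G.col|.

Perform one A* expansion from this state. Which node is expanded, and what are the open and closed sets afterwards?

expanded=(2,3); open=[(0,3) g=2 f=7, (0,4) g=1 f=7, (1,2) g=2 f=7, (1,5) g=1 f=7, (2,2) g=3 f=7, (3,3) g=3 f=5]; closed=[(1,3), (1,4), (2,3)]

step 1: expand (2,3) (f=5, h=3) → closed; open now [(0,3) g=2 f=7, (0,4) g=1 f=7, (1,2) g=2 f=7, (1,5) g=1 f=7, (2,2) g=3 f=7, (3,3) g=3 f=5]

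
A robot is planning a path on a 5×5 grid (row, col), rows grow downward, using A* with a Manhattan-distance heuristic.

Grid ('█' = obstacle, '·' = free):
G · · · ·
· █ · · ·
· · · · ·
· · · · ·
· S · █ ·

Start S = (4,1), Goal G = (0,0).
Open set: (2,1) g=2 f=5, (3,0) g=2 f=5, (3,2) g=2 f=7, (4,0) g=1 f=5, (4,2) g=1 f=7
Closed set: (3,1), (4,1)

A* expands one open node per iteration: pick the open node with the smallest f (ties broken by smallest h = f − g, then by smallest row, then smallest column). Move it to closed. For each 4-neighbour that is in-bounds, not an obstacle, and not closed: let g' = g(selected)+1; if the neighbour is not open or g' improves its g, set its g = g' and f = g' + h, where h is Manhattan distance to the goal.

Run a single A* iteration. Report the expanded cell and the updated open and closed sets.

step 1: expand (2,1) (f=5, h=3) → closed; open now [(2,0) g=3 f=5, (2,2) g=3 f=7, (3,0) g=2 f=5, (3,2) g=2 f=7, (4,0) g=1 f=5, (4,2) g=1 f=7]

expanded=(2,1); open=[(2,0) g=3 f=5, (2,2) g=3 f=7, (3,0) g=2 f=5, (3,2) g=2 f=7, (4,0) g=1 f=5, (4,2) g=1 f=7]; closed=[(2,1), (3,1), (4,1)]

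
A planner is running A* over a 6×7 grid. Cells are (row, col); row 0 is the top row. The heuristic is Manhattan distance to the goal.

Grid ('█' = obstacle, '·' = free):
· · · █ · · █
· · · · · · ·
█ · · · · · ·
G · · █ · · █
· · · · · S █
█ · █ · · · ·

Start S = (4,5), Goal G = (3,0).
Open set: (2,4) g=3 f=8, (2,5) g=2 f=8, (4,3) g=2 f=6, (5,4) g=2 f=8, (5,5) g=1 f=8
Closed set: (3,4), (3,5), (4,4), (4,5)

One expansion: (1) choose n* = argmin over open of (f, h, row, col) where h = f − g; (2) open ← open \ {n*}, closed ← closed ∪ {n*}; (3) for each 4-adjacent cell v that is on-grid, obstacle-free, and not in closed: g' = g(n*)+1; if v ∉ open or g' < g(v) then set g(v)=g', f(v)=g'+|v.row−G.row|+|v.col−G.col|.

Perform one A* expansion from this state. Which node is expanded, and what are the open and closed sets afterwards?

expanded=(4,3); open=[(2,4) g=3 f=8, (2,5) g=2 f=8, (4,2) g=3 f=6, (5,3) g=3 f=8, (5,4) g=2 f=8, (5,5) g=1 f=8]; closed=[(3,4), (3,5), (4,3), (4,4), (4,5)]

step 1: expand (4,3) (f=6, h=4) → closed; open now [(2,4) g=3 f=8, (2,5) g=2 f=8, (4,2) g=3 f=6, (5,3) g=3 f=8, (5,4) g=2 f=8, (5,5) g=1 f=8]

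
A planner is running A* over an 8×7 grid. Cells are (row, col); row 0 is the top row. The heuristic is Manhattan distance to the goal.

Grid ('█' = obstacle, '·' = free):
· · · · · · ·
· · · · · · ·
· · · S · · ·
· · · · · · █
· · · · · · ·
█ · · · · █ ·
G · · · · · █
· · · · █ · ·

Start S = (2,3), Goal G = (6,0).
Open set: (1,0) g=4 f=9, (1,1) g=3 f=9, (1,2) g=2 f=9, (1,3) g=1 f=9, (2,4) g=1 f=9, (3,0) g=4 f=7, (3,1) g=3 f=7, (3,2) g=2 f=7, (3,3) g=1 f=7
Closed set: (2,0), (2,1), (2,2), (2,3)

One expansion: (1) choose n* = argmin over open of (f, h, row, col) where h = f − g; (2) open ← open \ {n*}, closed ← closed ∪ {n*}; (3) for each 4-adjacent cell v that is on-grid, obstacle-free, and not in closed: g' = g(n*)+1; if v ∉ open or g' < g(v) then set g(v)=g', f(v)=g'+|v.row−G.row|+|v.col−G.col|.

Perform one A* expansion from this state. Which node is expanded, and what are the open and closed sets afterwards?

expanded=(3,0); open=[(1,0) g=4 f=9, (1,1) g=3 f=9, (1,2) g=2 f=9, (1,3) g=1 f=9, (2,4) g=1 f=9, (3,1) g=3 f=7, (3,2) g=2 f=7, (3,3) g=1 f=7, (4,0) g=5 f=7]; closed=[(2,0), (2,1), (2,2), (2,3), (3,0)]

step 1: expand (3,0) (f=7, h=3) → closed; open now [(1,0) g=4 f=9, (1,1) g=3 f=9, (1,2) g=2 f=9, (1,3) g=1 f=9, (2,4) g=1 f=9, (3,1) g=3 f=7, (3,2) g=2 f=7, (3,3) g=1 f=7, (4,0) g=5 f=7]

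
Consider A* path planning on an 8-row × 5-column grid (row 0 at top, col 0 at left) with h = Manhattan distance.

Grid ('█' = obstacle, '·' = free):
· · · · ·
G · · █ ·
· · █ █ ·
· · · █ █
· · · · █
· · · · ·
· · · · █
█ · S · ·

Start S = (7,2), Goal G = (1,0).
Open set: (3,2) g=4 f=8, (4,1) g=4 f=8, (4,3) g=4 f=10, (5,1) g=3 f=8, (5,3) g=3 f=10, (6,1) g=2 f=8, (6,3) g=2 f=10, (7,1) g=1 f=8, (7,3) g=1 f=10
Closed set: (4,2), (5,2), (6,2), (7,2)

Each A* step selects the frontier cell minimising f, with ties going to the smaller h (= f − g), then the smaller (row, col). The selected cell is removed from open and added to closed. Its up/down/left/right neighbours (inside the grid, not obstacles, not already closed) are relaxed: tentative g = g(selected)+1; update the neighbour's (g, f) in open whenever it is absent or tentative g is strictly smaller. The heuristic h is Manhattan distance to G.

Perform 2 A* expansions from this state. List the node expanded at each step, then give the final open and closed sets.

step 1: expand (3,2) (f=8, h=4) → closed; open now [(3,1) g=5 f=8, (4,1) g=4 f=8, (4,3) g=4 f=10, (5,1) g=3 f=8, (5,3) g=3 f=10, (6,1) g=2 f=8, (6,3) g=2 f=10, (7,1) g=1 f=8, (7,3) g=1 f=10]
step 2: expand (3,1) (f=8, h=3) → closed; open now [(2,1) g=6 f=8, (3,0) g=6 f=8, (4,1) g=4 f=8, (4,3) g=4 f=10, (5,1) g=3 f=8, (5,3) g=3 f=10, (6,1) g=2 f=8, (6,3) g=2 f=10, (7,1) g=1 f=8, (7,3) g=1 f=10]

order=[(3,2) → (3,1)]; open=[(2,1) g=6 f=8, (3,0) g=6 f=8, (4,1) g=4 f=8, (4,3) g=4 f=10, (5,1) g=3 f=8, (5,3) g=3 f=10, (6,1) g=2 f=8, (6,3) g=2 f=10, (7,1) g=1 f=8, (7,3) g=1 f=10]; closed=[(3,1), (3,2), (4,2), (5,2), (6,2), (7,2)]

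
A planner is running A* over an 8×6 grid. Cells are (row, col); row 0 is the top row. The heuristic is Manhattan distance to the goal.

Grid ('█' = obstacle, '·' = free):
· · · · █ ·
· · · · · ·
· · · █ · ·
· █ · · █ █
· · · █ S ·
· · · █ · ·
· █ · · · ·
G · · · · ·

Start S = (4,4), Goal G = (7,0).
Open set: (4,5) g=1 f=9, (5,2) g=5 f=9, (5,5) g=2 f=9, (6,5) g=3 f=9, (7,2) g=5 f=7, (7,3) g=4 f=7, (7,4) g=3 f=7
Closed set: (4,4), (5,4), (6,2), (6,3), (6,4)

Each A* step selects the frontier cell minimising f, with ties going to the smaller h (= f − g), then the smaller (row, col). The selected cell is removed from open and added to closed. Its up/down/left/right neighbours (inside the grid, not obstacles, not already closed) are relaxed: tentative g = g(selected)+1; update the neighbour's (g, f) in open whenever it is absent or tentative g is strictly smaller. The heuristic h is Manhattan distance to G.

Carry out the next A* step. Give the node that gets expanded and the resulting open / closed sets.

step 1: expand (7,2) (f=7, h=2) → closed; open now [(4,5) g=1 f=9, (5,2) g=5 f=9, (5,5) g=2 f=9, (6,5) g=3 f=9, (7,1) g=6 f=7, (7,3) g=4 f=7, (7,4) g=3 f=7]

expanded=(7,2); open=[(4,5) g=1 f=9, (5,2) g=5 f=9, (5,5) g=2 f=9, (6,5) g=3 f=9, (7,1) g=6 f=7, (7,3) g=4 f=7, (7,4) g=3 f=7]; closed=[(4,4), (5,4), (6,2), (6,3), (6,4), (7,2)]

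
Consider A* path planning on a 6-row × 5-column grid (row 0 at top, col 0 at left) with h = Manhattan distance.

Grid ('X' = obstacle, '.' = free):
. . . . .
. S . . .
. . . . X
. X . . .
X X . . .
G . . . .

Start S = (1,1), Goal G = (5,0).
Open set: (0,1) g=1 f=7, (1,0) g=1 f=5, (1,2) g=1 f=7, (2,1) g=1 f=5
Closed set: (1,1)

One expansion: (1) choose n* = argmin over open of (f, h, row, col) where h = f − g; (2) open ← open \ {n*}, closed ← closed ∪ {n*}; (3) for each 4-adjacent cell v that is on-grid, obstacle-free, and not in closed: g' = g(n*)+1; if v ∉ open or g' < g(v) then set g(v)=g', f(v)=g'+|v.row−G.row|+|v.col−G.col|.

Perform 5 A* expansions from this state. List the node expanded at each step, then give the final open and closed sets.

step 1: expand (1,0) (f=5, h=4) → closed; open now [(0,0) g=2 f=7, (0,1) g=1 f=7, (1,2) g=1 f=7, (2,0) g=2 f=5, (2,1) g=1 f=5]
step 2: expand (2,0) (f=5, h=3) → closed; open now [(0,0) g=2 f=7, (0,1) g=1 f=7, (1,2) g=1 f=7, (2,1) g=1 f=5, (3,0) g=3 f=5]
step 3: expand (3,0) (f=5, h=2) → closed; open now [(0,0) g=2 f=7, (0,1) g=1 f=7, (1,2) g=1 f=7, (2,1) g=1 f=5]
step 4: expand (2,1) (f=5, h=4) → closed; open now [(0,0) g=2 f=7, (0,1) g=1 f=7, (1,2) g=1 f=7, (2,2) g=2 f=7]
step 5: expand (0,0) (f=7, h=5) → closed; open now [(0,1) g=1 f=7, (1,2) g=1 f=7, (2,2) g=2 f=7]

order=[(1,0) → (2,0) → (3,0) → (2,1) → (0,0)]; open=[(0,1) g=1 f=7, (1,2) g=1 f=7, (2,2) g=2 f=7]; closed=[(0,0), (1,0), (1,1), (2,0), (2,1), (3,0)]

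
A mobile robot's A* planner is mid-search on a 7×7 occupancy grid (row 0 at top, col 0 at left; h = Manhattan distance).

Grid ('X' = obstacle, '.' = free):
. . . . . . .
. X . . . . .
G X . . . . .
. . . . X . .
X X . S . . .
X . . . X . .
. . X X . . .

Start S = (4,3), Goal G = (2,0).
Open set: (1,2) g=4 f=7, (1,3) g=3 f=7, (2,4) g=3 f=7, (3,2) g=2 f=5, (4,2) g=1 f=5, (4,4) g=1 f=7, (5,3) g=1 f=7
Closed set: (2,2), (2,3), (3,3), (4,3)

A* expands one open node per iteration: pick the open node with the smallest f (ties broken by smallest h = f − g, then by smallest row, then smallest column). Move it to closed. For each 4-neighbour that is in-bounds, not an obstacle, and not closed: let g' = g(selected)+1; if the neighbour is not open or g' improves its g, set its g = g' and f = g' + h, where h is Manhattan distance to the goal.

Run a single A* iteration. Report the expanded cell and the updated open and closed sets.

step 1: expand (3,2) (f=5, h=3) → closed; open now [(1,2) g=4 f=7, (1,3) g=3 f=7, (2,4) g=3 f=7, (3,1) g=3 f=5, (4,2) g=1 f=5, (4,4) g=1 f=7, (5,3) g=1 f=7]

expanded=(3,2); open=[(1,2) g=4 f=7, (1,3) g=3 f=7, (2,4) g=3 f=7, (3,1) g=3 f=5, (4,2) g=1 f=5, (4,4) g=1 f=7, (5,3) g=1 f=7]; closed=[(2,2), (2,3), (3,2), (3,3), (4,3)]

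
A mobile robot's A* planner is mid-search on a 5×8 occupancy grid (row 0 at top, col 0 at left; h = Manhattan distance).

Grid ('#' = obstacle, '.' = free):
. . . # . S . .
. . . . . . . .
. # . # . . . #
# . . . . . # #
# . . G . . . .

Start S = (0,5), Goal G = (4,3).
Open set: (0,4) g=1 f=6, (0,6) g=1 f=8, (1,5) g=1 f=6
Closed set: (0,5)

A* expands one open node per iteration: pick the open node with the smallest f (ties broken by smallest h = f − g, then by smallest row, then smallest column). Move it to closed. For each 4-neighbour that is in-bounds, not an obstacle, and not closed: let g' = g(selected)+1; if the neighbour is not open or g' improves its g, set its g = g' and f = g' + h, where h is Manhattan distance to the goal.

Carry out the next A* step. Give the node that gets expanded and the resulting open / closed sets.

expanded=(0,4); open=[(0,6) g=1 f=8, (1,4) g=2 f=6, (1,5) g=1 f=6]; closed=[(0,4), (0,5)]

step 1: expand (0,4) (f=6, h=5) → closed; open now [(0,6) g=1 f=8, (1,4) g=2 f=6, (1,5) g=1 f=6]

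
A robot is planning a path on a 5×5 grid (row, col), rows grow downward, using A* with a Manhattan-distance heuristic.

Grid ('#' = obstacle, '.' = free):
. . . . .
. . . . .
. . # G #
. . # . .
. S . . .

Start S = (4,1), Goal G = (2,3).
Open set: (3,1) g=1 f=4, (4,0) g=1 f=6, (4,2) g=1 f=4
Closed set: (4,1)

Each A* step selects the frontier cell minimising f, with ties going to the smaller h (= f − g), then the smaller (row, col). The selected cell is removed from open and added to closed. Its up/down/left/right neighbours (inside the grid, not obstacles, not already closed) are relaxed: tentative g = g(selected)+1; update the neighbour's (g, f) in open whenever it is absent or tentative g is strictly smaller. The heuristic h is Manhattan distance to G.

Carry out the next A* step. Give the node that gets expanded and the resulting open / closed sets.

expanded=(3,1); open=[(2,1) g=2 f=4, (3,0) g=2 f=6, (4,0) g=1 f=6, (4,2) g=1 f=4]; closed=[(3,1), (4,1)]

step 1: expand (3,1) (f=4, h=3) → closed; open now [(2,1) g=2 f=4, (3,0) g=2 f=6, (4,0) g=1 f=6, (4,2) g=1 f=4]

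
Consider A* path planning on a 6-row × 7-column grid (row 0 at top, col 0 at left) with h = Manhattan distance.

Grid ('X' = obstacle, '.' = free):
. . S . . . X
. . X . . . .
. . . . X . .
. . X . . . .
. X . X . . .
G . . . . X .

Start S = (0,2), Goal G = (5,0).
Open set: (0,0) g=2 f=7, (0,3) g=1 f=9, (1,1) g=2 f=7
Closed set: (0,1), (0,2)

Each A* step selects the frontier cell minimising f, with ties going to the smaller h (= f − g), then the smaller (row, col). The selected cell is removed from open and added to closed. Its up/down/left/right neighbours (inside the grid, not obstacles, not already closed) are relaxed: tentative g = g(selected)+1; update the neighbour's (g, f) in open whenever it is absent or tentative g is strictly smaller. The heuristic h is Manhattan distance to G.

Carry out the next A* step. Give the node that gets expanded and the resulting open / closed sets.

expanded=(0,0); open=[(0,3) g=1 f=9, (1,0) g=3 f=7, (1,1) g=2 f=7]; closed=[(0,0), (0,1), (0,2)]

step 1: expand (0,0) (f=7, h=5) → closed; open now [(0,3) g=1 f=9, (1,0) g=3 f=7, (1,1) g=2 f=7]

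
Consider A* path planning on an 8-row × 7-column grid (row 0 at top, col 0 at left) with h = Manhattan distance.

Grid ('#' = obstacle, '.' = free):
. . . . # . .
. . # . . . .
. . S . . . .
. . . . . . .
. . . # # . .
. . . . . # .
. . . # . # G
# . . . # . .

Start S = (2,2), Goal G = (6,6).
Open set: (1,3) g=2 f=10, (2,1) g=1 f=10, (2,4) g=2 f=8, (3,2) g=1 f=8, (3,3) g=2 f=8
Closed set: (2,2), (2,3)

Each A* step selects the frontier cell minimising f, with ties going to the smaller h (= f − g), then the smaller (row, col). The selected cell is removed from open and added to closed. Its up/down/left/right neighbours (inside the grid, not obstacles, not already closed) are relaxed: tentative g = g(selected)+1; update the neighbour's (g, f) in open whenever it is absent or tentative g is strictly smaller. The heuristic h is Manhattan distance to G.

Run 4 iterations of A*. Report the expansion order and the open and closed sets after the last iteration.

order=[(2,4) → (2,5) → (2,6) → (3,6)]; open=[(1,3) g=2 f=10, (1,4) g=3 f=10, (1,5) g=4 f=10, (1,6) g=5 f=10, (2,1) g=1 f=10, (3,2) g=1 f=8, (3,3) g=2 f=8, (3,4) g=3 f=8, (3,5) g=4 f=8, (4,6) g=6 f=8]; closed=[(2,2), (2,3), (2,4), (2,5), (2,6), (3,6)]

step 1: expand (2,4) (f=8, h=6) → closed; open now [(1,3) g=2 f=10, (1,4) g=3 f=10, (2,1) g=1 f=10, (2,5) g=3 f=8, (3,2) g=1 f=8, (3,3) g=2 f=8, (3,4) g=3 f=8]
step 2: expand (2,5) (f=8, h=5) → closed; open now [(1,3) g=2 f=10, (1,4) g=3 f=10, (1,5) g=4 f=10, (2,1) g=1 f=10, (2,6) g=4 f=8, (3,2) g=1 f=8, (3,3) g=2 f=8, (3,4) g=3 f=8, (3,5) g=4 f=8]
step 3: expand (2,6) (f=8, h=4) → closed; open now [(1,3) g=2 f=10, (1,4) g=3 f=10, (1,5) g=4 f=10, (1,6) g=5 f=10, (2,1) g=1 f=10, (3,2) g=1 f=8, (3,3) g=2 f=8, (3,4) g=3 f=8, (3,5) g=4 f=8, (3,6) g=5 f=8]
step 4: expand (3,6) (f=8, h=3) → closed; open now [(1,3) g=2 f=10, (1,4) g=3 f=10, (1,5) g=4 f=10, (1,6) g=5 f=10, (2,1) g=1 f=10, (3,2) g=1 f=8, (3,3) g=2 f=8, (3,4) g=3 f=8, (3,5) g=4 f=8, (4,6) g=6 f=8]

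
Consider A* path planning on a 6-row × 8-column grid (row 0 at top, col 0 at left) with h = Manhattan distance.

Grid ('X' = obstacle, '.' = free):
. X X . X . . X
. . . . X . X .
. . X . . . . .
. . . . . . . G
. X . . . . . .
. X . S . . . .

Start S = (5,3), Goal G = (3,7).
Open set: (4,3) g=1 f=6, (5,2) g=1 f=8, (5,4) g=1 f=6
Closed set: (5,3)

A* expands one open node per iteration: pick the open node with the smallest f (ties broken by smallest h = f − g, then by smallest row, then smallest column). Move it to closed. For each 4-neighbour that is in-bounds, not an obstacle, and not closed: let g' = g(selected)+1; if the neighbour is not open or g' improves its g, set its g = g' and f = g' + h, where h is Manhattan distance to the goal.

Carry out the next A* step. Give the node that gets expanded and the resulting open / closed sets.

expanded=(4,3); open=[(3,3) g=2 f=6, (4,2) g=2 f=8, (4,4) g=2 f=6, (5,2) g=1 f=8, (5,4) g=1 f=6]; closed=[(4,3), (5,3)]

step 1: expand (4,3) (f=6, h=5) → closed; open now [(3,3) g=2 f=6, (4,2) g=2 f=8, (4,4) g=2 f=6, (5,2) g=1 f=8, (5,4) g=1 f=6]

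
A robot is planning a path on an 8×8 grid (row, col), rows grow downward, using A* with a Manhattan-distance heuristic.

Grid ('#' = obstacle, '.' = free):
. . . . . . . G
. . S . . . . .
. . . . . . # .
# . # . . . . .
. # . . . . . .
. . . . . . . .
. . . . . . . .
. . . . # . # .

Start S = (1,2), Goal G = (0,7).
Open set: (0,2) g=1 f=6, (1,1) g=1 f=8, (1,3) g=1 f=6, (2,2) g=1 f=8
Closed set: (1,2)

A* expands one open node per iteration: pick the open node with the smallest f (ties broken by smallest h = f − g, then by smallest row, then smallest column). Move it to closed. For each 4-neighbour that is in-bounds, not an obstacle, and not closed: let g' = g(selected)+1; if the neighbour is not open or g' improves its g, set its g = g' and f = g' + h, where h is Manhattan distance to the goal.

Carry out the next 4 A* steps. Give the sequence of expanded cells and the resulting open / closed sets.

step 1: expand (0,2) (f=6, h=5) → closed; open now [(0,1) g=2 f=8, (0,3) g=2 f=6, (1,1) g=1 f=8, (1,3) g=1 f=6, (2,2) g=1 f=8]
step 2: expand (0,3) (f=6, h=4) → closed; open now [(0,1) g=2 f=8, (0,4) g=3 f=6, (1,1) g=1 f=8, (1,3) g=1 f=6, (2,2) g=1 f=8]
step 3: expand (0,4) (f=6, h=3) → closed; open now [(0,1) g=2 f=8, (0,5) g=4 f=6, (1,1) g=1 f=8, (1,3) g=1 f=6, (1,4) g=4 f=8, (2,2) g=1 f=8]
step 4: expand (0,5) (f=6, h=2) → closed; open now [(0,1) g=2 f=8, (0,6) g=5 f=6, (1,1) g=1 f=8, (1,3) g=1 f=6, (1,4) g=4 f=8, (1,5) g=5 f=8, (2,2) g=1 f=8]

order=[(0,2) → (0,3) → (0,4) → (0,5)]; open=[(0,1) g=2 f=8, (0,6) g=5 f=6, (1,1) g=1 f=8, (1,3) g=1 f=6, (1,4) g=4 f=8, (1,5) g=5 f=8, (2,2) g=1 f=8]; closed=[(0,2), (0,3), (0,4), (0,5), (1,2)]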